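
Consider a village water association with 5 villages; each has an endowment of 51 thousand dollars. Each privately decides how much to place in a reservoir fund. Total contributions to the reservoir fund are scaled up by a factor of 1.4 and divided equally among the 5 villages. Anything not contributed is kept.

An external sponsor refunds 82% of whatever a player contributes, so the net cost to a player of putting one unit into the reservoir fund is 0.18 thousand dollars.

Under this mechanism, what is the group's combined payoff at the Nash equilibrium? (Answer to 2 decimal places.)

Under the mechanism each unit contributed yields (1.4/5) / 0.18 = 1.5556 back to its contributor per unit of net cost, which exceeds 1, making full contribution the dominant choice for everyone.
At the Nash equilibrium everyone contributes 51. Group total payoff = 5 × (51 × 0.82 + 1.4 × 51) = 566.10.

566.10 thousand dollars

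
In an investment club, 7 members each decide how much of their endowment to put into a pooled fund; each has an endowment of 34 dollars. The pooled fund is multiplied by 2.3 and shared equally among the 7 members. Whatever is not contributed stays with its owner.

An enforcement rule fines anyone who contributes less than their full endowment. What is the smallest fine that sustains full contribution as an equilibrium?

22.83 dollars

Given the others contribute fully, the best deviation is to contribute 0 (any partial contribution still incurs the fine and gives up units whose private return 0.3286 is below 1).
Deviating from 34 to 0 saves 34 dollars but forfeits the deviator's share of the drop in the pooled fund: 2.3/7 × 34 = 11.17.
So the deviation gain is 34 − 11.17 = 22.83, and the fine must be at least 22.83 dollars to wipe it out.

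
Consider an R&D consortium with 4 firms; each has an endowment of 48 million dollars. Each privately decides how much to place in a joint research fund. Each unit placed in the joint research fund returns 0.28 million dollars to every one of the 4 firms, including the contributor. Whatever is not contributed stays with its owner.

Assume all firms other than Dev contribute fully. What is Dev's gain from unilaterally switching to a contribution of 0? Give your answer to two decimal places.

34.56 million dollars

Switching from a contribution of 48 to 0 lets Dev keep an extra 48 million dollars, but lowers the joint research fund by 48, which costs Dev their own share of that drop: 0.28 × 48 = 13.44.
Net gain = 48 − 13.44 = 34.56. The private return per contributed unit (0.28) is below 1, so free-riding is indeed the best response regardless of what the others do.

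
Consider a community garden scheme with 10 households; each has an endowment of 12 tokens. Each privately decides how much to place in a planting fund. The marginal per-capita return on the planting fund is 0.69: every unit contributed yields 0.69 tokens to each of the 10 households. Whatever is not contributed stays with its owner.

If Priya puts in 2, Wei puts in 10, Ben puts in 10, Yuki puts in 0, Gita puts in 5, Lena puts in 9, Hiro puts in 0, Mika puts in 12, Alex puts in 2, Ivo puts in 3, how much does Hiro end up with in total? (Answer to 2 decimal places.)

Total contributed: 2 + 10 + 10 + 0 + 5 + 9 + 0 + 12 + 2 + 3 = 53.
Each receives 0.69 × 53 = 36.57 from the planting fund.
Hiro keeps 12 − 0 = 12, so Hiro's payoff is 12 + 36.57 = 48.57.

48.57 tokens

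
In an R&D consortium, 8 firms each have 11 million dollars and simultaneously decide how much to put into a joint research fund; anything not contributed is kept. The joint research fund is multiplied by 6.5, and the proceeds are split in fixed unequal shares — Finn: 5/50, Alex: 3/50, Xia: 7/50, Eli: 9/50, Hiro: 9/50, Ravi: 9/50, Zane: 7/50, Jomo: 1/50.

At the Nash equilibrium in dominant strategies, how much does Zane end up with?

41.03 million dollars

Player j's private return per contributed unit is 6.5 × (j's share). Contributing is weakly dominant for j when that share is at least 1/6.5 = 0.1538, and contributing 0 is dominant otherwise.
Eli, Hiro and Ravi are above the threshold, contributing 11 each; the remaining 5 contribute 0. Total contributed: 33.
Zane keeps 11 and receives 6.5 × 33 × 7/50 = 30.03 from the joint research fund, for a payoff of 41.03.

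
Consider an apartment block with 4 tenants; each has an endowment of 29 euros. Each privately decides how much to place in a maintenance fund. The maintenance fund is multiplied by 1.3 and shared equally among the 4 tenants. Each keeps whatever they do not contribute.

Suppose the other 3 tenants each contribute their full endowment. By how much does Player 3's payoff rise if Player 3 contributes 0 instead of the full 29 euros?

Switching from a contribution of 29 to 0 lets Player 3 keep an extra 29 euros, but lowers the maintenance fund by 29, which costs Player 3 their own share of that drop: 1.3/4 × 29 = 9.42.
Net gain = 29 − 9.42 = 19.58. The private return per contributed unit (0.3250) is below 1, so free-riding is indeed the best response regardless of what the others do.

19.58 euros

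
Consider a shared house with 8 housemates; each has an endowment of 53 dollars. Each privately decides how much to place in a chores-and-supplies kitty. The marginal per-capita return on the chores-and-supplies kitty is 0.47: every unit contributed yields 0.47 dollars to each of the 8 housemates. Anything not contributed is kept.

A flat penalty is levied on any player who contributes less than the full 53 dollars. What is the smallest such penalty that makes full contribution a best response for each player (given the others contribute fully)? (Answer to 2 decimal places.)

28.09 dollars

Given the others contribute fully, the best deviation is to contribute 0 (any partial contribution still incurs the fine and gives up units whose private return 0.47 is below 1).
Deviating from 53 to 0 saves 53 dollars but forfeits the deviator's share of the drop in the chores-and-supplies kitty: 0.47 × 53 = 24.91.
So the deviation gain is 53 − 24.91 = 28.09, and the fine must be at least 28.09 dollars to wipe it out.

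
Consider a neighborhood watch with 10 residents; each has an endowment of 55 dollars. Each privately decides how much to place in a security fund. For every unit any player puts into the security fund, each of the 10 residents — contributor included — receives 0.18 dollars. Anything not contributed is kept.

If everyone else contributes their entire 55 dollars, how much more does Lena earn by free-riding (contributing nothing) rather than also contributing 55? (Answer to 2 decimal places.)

Switching from a contribution of 55 to 0 lets Lena keep an extra 55 dollars, but lowers the security fund by 55, which costs Lena their own share of that drop: 0.18 × 55 = 9.90.
Net gain = 55 − 9.90 = 45.10. The private return per contributed unit (0.18) is below 1, so free-riding is indeed the best response regardless of what the others do.

45.10 dollars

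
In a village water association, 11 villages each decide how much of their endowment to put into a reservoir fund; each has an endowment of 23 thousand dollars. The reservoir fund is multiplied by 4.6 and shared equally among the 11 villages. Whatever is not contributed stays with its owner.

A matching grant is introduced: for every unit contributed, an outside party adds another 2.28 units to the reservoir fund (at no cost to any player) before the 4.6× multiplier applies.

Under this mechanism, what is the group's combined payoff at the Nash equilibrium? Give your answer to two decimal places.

3817.26 thousand dollars

With the mechanism, a contributed unit returns 4.6 × 3.28 / 11 = 1.3716 per unit of net cost to the contributor — now above 1 — so contributing fully is weakly dominant for every player.
At the Nash equilibrium everyone contributes 23. Group total payoff = 4.6 × 3.28 × 253 = 3817.26.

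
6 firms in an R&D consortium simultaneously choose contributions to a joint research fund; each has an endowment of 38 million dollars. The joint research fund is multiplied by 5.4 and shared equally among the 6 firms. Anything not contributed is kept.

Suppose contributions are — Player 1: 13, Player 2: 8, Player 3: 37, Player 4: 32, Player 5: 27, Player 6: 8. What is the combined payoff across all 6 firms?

Total contributed: 13 + 8 + 37 + 32 + 27 + 8 = 125; total kept: 6 × 38 − 125 = 103.
The joint research fund pays out 5.4 × 125 = 675.00 in aggregate.
Group total = 103 + 675.00 = 778.00.

778.00 million dollars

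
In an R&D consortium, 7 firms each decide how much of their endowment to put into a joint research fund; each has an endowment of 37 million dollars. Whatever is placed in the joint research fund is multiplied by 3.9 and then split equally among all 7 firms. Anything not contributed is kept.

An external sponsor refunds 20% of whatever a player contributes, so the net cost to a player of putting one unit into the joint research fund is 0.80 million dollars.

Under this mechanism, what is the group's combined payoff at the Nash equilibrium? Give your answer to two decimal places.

259.00 million dollars

With the mechanism, a contributed unit returns (3.9/7) / 0.80 = 0.6964 per unit of net cost — still below 1 — so contributing 0 remains dominant for every player.
Everyone keeps their endowment and the group total is 7 × 37 = 259.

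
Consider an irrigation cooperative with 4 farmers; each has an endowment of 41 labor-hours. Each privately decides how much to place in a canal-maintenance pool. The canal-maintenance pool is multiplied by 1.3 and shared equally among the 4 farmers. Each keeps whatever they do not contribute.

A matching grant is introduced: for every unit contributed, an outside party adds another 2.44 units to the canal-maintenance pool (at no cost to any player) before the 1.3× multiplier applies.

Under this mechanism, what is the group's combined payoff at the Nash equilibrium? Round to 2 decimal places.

With the mechanism, a contributed unit returns 1.3 × 3.44 / 4 = 1.1180 per unit of net cost to the contributor — now above 1 — so contributing fully is weakly dominant for every player.
At the Nash equilibrium everyone contributes 41. Group total payoff = 1.3 × 3.44 × 164 = 733.41.

733.41 labor-hours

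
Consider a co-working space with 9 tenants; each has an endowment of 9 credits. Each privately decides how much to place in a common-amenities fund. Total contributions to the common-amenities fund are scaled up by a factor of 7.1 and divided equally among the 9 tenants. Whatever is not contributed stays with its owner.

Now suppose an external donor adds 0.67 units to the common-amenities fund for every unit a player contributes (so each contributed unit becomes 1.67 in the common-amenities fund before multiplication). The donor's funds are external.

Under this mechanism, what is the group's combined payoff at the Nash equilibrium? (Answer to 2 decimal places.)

The effective private return per unit is now 7.1 × 1.67 / 9 = 1.3174 > 1, so every player's dominant strategy flips to full contribution.
So the Nash equilibrium is full contribution by all 9; the group earns 7.1 × 1.67 × 81 = 960.42.

960.42 credits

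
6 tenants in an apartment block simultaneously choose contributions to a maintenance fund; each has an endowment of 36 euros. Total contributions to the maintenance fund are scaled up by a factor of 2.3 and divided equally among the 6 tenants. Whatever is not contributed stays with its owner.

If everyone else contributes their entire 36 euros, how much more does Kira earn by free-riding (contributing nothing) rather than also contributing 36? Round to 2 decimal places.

22.20 euros

Switching from a contribution of 36 to 0 lets Kira keep an extra 36 euros, but lowers the maintenance fund by 36, which costs Kira their own share of that drop: 2.3/6 × 36 = 13.80.
Net gain = 36 − 13.80 = 22.20. The private return per contributed unit (0.3833) is below 1, so free-riding is indeed the best response regardless of what the others do.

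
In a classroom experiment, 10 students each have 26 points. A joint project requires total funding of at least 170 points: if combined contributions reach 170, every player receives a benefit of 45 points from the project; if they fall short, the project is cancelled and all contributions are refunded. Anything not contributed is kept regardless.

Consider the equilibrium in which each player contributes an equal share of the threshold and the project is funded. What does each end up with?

54 points

Equal share of the threshold: 170/10 = 17.
At this profile no one gains by cutting their contribution: any cut drops the total below 170, the project is cancelled, contributions are refunded, and the deviator ends with 26, which is less than 26 − 17 + 45 = 54. Contributing more than 17 just wastes the excess. So contributing exactly 17 is a best response.
Each player's payoff: 26 − 17 + 45 = 54.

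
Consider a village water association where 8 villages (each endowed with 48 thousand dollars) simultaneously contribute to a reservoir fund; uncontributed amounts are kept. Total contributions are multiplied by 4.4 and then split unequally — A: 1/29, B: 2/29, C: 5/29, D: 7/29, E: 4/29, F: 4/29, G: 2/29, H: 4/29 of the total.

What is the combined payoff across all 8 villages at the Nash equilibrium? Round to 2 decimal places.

Player j's private return per contributed unit is 4.4 × (j's share). Contributing is weakly dominant for j when that share is at least 1/4.4 = 0.2273, and contributing 0 is dominant otherwise.
Only D (7/29) clears that bar, contributing 48; the remaining 7 contribute 0. Total contributed: 48.
The reservoir fund pays out 4.4 × 48 = 211.20 in total (split across the unequal shares, but the aggregate is all that matters for the group sum).
The 7 free-riders keep 48 each, adding 336. Group total = 336 + 211.20 = 547.20.

547.20 thousand dollars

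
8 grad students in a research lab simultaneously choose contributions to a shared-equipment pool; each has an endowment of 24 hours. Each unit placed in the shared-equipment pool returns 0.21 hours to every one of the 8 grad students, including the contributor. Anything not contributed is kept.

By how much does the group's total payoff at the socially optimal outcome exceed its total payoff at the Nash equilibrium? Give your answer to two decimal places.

The private return per contributed unit is 0.21 < 1, so contributing 0 is dominant for every player. At the Nash equilibrium everyone keeps their 24, and the group total is 8 × 24 = 192.
Each contributed unit returns 1.680 to the group as a whole (0.21 to each of 8 players), which exceeds 1, so the social optimum is full contribution: group total = 1.680 × 192 = 322.56.
Efficiency loss = 322.56 − 192 = 130.56.

130.56 hours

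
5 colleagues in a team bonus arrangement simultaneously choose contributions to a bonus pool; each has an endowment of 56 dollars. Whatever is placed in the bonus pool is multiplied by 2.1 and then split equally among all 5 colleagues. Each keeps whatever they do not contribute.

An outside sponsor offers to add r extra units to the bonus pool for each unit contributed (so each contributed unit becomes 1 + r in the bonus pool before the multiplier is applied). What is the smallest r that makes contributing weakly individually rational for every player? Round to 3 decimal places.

With matching at rate r, one contributed unit becomes (1 + r) in the bonus pool and returns 2.1 × (1 + r) / 5 to the contributor.
Setting this equal to 1: 1 + r = 5/2.1 = 2.3810.
So the minimum matching rate is r = 2.3810 − 1 = 1.381.

1.381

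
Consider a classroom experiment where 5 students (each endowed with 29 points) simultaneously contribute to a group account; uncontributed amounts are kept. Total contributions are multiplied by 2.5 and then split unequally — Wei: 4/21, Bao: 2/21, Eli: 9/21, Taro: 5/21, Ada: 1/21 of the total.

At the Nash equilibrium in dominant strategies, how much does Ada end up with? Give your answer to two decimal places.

For player j, contributing a unit is worthwhile iff 2.5 × (j's share) ≥ 1, i.e. iff j's share is at least 0.4000.
The only share above 0.4000 is Eli's 9/21, contributing 29; the remaining 4 contribute 0. Total contributed: 29.
Ada keeps 29 and receives 2.5 × 29 × 1/21 = 3.45 from the group account, for a payoff of 32.45.

32.45 points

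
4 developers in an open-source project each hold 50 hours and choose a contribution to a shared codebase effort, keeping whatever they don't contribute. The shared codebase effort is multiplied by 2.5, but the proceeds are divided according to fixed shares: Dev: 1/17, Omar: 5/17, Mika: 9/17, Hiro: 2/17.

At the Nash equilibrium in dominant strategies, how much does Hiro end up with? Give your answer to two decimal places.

Each unit j contributes comes back to j as 2.5 × (j's share), so j prefers to contribute only if that share exceeds 1/2.5 = 0.4000; otherwise keeping the unit dominates.
The only share above 0.4000 is Mika's 9/17, contributing 50; the remaining 3 contribute 0. Total contributed: 50.
Hiro keeps 50 and receives 2.5 × 50 × 2/17 = 14.71 from the shared codebase effort, for a payoff of 64.71.

64.71 hours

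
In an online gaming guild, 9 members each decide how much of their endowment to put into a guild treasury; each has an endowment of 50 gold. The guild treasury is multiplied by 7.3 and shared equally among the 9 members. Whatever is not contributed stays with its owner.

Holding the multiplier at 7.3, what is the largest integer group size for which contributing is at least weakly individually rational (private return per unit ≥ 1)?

7

Private return per unit is 7.3/(group size), which is ≥ 1 whenever the group size is ≤ 7.3.
The largest such integer is 7.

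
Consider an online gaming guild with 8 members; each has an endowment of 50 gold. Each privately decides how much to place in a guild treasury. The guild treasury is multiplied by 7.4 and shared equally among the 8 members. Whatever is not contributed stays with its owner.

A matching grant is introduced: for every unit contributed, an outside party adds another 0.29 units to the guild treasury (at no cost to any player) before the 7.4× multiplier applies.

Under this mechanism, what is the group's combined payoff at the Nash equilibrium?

Under the mechanism each unit contributed yields 7.4 × 1.29 / 8 = 1.1933 back to its contributor per unit of net cost, which exceeds 1, making full contribution the dominant choice for everyone.
At the Nash equilibrium everyone contributes 50. Group total payoff = 7.4 × 1.29 × 400 = 3818.40.

3818.40 gold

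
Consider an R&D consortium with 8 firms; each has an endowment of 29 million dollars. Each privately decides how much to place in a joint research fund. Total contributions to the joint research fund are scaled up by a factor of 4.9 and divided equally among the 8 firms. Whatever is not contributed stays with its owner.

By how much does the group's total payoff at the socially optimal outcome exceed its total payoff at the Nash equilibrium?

904.80 million dollars

Each contributed unit returns 4.9/8 = 0.6125 to its contributor — below 1 — so contributing 0 is dominant for every player. At the Nash equilibrium everyone keeps their 29, and the group total is 8 × 29 = 232.
Each contributed unit returns 4.900 to the group as a whole (0.6125 to each of 8 players), which exceeds 1, so the social optimum is full contribution: group total = 4.900 × 232 = 1136.80.
Efficiency loss = 1136.80 − 232 = 904.80.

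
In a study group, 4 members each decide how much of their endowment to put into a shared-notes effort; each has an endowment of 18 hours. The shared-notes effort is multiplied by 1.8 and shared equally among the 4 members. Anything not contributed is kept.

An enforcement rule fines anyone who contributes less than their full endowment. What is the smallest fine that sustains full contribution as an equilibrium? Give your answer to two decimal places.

9.90 hours

Given the others contribute fully, the best deviation is to contribute 0 (any partial contribution still incurs the fine and gives up units whose private return 0.4500 is below 1).
Deviating from 18 to 0 saves 18 hours but forfeits the deviator's share of the drop in the shared-notes effort: 1.8/4 × 18 = 8.10.
So the deviation gain is 18 − 8.10 = 9.90, and the fine must be at least 9.90 hours to wipe it out.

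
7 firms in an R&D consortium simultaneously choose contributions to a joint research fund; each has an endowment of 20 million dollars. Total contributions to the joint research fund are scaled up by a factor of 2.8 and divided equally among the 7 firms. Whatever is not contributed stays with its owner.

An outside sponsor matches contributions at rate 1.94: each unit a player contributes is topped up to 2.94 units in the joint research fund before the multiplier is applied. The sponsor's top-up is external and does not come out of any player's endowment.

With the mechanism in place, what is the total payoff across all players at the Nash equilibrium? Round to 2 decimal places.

1152.48 million dollars

Under the mechanism each unit contributed yields 2.8 × 2.94 / 7 = 1.1760 back to its contributor per unit of net cost, which exceeds 1, making full contribution the dominant choice for everyone.
So the Nash equilibrium is full contribution by all 7; the group earns 2.8 × 2.94 × 140 = 1152.48.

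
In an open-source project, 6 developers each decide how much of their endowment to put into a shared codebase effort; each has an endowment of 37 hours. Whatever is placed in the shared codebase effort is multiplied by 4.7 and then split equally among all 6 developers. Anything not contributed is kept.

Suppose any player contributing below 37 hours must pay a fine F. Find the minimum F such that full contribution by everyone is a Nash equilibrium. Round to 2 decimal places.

Given the others contribute fully, the best deviation is to contribute 0 (any partial contribution still incurs the fine and gives up units whose private return 0.7833 is below 1).
Deviating from 37 to 0 saves 37 hours but forfeits the deviator's share of the drop in the shared codebase effort: 4.7/6 × 37 = 28.98.
So the deviation gain is 37 − 28.98 = 8.02, and the fine must be at least 8.02 hours to wipe it out.

8.02 hours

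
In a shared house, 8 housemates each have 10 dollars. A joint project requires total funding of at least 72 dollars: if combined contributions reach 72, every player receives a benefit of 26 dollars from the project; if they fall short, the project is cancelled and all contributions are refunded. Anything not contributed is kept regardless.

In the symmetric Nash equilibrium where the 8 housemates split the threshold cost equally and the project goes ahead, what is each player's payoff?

Equal share of the threshold: 72/8 = 9.
At this profile no one gains by cutting their contribution: any cut drops the total below 72, the project is cancelled, contributions are refunded, and the deviator ends with 10, which is less than 10 − 9 + 26 = 27. Contributing more than 9 just wastes the excess. So contributing exactly 9 is a best response.
Each player's payoff: 10 − 9 + 26 = 27.

27 dollars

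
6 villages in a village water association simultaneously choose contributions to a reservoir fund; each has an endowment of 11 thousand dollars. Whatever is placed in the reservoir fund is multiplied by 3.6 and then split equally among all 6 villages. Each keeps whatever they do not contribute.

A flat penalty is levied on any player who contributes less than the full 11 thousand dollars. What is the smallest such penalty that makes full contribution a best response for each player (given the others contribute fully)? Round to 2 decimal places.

Given the others contribute fully, the best deviation is to contribute 0 (any partial contribution still incurs the fine and gives up units whose private return 0.6000 is below 1).
Deviating from 11 to 0 saves 11 thousand dollars but forfeits the deviator's share of the drop in the reservoir fund: 3.6/6 × 11 = 6.60.
So the deviation gain is 11 − 6.60 = 4.40, and the fine must be at least 4.40 thousand dollars to wipe it out.

4.40 thousand dollars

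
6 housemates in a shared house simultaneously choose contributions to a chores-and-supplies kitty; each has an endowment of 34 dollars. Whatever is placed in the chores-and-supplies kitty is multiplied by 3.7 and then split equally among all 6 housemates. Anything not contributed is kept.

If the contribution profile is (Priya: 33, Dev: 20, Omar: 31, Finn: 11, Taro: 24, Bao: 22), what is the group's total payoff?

Total contributed: 33 + 20 + 31 + 11 + 24 + 22 = 141; total kept: 6 × 34 − 141 = 63.
The chores-and-supplies kitty pays out 3.7 × 141 = 521.70 in aggregate.
Group total = 63 + 521.70 = 584.70.

584.70 dollars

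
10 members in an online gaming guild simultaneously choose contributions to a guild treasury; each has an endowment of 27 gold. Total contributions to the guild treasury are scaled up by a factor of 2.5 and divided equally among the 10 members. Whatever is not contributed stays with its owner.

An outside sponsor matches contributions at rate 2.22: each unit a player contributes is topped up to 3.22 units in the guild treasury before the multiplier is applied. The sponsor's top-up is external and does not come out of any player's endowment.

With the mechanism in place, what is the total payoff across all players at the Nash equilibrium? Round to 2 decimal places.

270.00 gold

Even with the mechanism, each unit contributed returns only 2.5 × 3.22 / 10 = 0.8050 per unit of net cost, so contributing nothing is still dominant.
At the Nash equilibrium no one contributes; group total payoff = 10 × 27 = 270.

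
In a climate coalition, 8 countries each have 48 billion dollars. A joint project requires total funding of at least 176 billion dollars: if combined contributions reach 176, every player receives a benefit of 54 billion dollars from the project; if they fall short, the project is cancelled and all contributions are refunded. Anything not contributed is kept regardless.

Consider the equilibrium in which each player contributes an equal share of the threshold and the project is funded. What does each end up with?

Equal share of the threshold: 176/8 = 22.
At this profile no one gains by cutting their contribution: any cut drops the total below 176, the project is cancelled, contributions are refunded, and the deviator ends with 48, which is less than 48 − 22 + 54 = 80. Contributing more than 22 just wastes the excess. So contributing exactly 22 is a best response.
Each player's payoff: 48 − 22 + 54 = 80.

80 billion dollars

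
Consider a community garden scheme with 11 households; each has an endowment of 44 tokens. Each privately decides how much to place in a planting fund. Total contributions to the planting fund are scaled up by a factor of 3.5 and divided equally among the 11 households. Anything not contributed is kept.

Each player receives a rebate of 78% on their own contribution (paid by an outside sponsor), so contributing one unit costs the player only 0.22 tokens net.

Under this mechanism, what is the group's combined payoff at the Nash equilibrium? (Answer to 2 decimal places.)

2071.52 tokens

Under the mechanism each unit contributed yields (3.5/11) / 0.22 = 1.4463 back to its contributor per unit of net cost, which exceeds 1, making full contribution the dominant choice for everyone.
So the Nash equilibrium is full contribution by all 11; the group earns 11 × (44 × 0.78 + 3.5 × 44) = 2071.52.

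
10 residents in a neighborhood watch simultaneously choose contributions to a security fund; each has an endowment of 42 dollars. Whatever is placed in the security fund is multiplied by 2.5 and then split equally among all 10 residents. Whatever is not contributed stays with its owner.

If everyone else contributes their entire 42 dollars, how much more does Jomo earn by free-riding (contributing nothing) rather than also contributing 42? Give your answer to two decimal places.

Switching from a contribution of 42 to 0 lets Jomo keep an extra 42 dollars, but lowers the security fund by 42, which costs Jomo their own share of that drop: 2.5/10 × 42 = 10.50.
Net gain = 42 − 10.50 = 31.50. The private return per contributed unit (0.2500) is below 1, so free-riding is indeed the best response regardless of what the others do.

31.50 dollars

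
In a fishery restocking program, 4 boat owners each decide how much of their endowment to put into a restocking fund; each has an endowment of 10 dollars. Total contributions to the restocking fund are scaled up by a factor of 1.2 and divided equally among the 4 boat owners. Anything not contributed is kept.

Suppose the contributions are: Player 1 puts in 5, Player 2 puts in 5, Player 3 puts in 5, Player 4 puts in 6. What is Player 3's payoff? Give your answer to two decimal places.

11.30 dollars

Total contributed: 5 + 5 + 5 + 6 = 21.
Each receives 1.2 × 21 / 4 = 6.30 from the restocking fund.
Player 3 keeps 10 − 5 = 5, so Player 3's payoff is 5 + 6.30 = 11.30.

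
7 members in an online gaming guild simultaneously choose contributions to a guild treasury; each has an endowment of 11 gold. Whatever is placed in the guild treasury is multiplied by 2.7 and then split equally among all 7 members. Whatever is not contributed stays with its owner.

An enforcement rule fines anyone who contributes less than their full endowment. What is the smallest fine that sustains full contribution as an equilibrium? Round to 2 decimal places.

6.76 gold

Given the others contribute fully, the best deviation is to contribute 0 (any partial contribution still incurs the fine and gives up units whose private return 0.3857 is below 1).
Deviating from 11 to 0 saves 11 gold but forfeits the deviator's share of the drop in the guild treasury: 2.7/7 × 11 = 4.24.
So the deviation gain is 11 − 4.24 = 6.76, and the fine must be at least 6.76 gold to wipe it out.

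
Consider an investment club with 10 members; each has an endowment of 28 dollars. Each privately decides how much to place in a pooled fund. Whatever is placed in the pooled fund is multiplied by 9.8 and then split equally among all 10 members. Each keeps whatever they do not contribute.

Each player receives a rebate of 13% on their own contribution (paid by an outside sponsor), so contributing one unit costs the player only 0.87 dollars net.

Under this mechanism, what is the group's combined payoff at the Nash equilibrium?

2780.40 dollars

With the mechanism, a contributed unit returns (9.8/10) / 0.87 = 1.1264 per unit of net cost to the contributor — now above 1 — so contributing fully is weakly dominant for every player.
At the Nash equilibrium everyone contributes 28. Group total payoff = 10 × (28 × 0.13 + 9.8 × 28) = 2780.40.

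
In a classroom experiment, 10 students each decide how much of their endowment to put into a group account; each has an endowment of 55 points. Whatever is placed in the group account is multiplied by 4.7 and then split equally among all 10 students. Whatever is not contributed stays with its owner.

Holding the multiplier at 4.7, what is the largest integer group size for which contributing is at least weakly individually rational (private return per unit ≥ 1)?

Private return per unit is 4.7/(group size), which is ≥ 1 whenever the group size is ≤ 4.7.
The largest such integer is 4.

4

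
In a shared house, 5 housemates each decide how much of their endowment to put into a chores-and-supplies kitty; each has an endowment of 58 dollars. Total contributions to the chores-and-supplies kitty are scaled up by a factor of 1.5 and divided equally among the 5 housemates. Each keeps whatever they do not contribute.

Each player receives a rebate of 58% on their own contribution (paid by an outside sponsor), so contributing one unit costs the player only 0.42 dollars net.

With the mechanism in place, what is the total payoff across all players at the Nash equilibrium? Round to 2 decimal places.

290.00 dollars

With the mechanism, a contributed unit returns (1.5/5) / 0.42 = 0.7143 per unit of net cost — still below 1 — so contributing 0 remains dominant for every player.
Everyone keeps their endowment and the group total is 5 × 58 = 290.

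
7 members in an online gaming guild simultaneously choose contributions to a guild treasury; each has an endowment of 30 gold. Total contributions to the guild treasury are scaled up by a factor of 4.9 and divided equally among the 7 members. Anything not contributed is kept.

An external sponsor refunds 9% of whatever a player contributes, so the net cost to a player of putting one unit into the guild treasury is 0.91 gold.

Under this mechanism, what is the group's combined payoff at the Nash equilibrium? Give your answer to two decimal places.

Even with the mechanism, each unit contributed returns only (4.9/7) / 0.91 = 0.7692 per unit of net cost, so contributing nothing is still dominant.
At the Nash equilibrium no one contributes; group total payoff = 7 × 30 = 210.

210.00 gold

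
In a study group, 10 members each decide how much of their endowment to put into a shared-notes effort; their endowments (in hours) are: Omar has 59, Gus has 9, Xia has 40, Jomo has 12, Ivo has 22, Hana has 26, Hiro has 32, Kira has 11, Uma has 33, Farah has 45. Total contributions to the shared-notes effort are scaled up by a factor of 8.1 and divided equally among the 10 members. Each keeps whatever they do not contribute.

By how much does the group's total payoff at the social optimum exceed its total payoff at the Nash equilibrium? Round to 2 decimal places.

The private return per contributed unit is 8.1/10 = 0.8100 < 1 for every player regardless of endowment, so the Nash equilibrium is zero contribution and the group total is Σ E_j = 59 + 9 + 40 + 12 + 22 + 26 + 32 + 11 + 33 + 45 = 289.
Each contributed unit returns 8.100 to the group, so the social optimum is full contribution by everyone: group total = 8.100 × 289 = 2340.90.
Efficiency loss = (8.100 − 1) × 289 = 2051.90.

2051.90 hours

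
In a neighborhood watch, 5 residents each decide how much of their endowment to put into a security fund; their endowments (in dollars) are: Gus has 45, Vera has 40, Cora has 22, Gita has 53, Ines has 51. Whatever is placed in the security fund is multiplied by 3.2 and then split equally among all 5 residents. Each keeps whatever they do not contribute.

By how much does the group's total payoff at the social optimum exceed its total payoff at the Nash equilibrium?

The private return per contributed unit is 3.2/5 = 0.6400 < 1 for every player regardless of endowment, so the Nash equilibrium is zero contribution and the group total is Σ E_j = 45 + 40 + 22 + 53 + 51 = 211.
Each contributed unit returns 3.200 to the group, so the social optimum is full contribution by everyone: group total = 3.200 × 211 = 675.20.
Efficiency loss = (3.200 − 1) × 211 = 464.20.

464.20 dollars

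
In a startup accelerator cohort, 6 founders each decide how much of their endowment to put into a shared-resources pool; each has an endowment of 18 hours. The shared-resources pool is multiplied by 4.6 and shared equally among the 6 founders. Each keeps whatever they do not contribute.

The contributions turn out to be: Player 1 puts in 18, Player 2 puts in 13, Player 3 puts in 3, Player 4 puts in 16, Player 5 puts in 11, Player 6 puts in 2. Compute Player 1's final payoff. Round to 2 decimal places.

Total contributed: 18 + 13 + 3 + 16 + 11 + 2 = 63.
Each receives 4.6 × 63 / 6 = 48.30 from the shared-resources pool.
Player 1 keeps 18 − 18 = 0, so Player 1's payoff is 0 + 48.30 = 48.30.

48.30 hours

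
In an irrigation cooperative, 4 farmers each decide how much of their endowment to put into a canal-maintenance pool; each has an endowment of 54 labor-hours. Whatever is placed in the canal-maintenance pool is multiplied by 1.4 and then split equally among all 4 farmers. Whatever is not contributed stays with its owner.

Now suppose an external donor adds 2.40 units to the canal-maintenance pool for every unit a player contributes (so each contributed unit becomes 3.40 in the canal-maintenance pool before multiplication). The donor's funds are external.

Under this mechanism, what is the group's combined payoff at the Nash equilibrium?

1028.16 labor-hours

The effective private return per unit is now 1.4 × 3.40 / 4 = 1.1900 > 1, so every player's dominant strategy flips to full contribution.
At the Nash equilibrium everyone contributes 54. Group total payoff = 1.4 × 3.40 × 216 = 1028.16.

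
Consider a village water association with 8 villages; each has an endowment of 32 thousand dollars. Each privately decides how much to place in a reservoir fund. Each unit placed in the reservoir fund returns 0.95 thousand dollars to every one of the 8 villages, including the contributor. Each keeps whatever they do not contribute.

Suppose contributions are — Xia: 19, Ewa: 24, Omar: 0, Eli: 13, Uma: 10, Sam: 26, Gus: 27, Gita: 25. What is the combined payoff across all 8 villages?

1206.40 thousand dollars

Total contributed: 19 + 24 + 0 + 13 + 10 + 26 + 27 + 25 = 144; total kept: 8 × 32 − 144 = 112.
The reservoir fund pays out 0.95 × 8 × 144 = 1094.40 in aggregate.
Group total = 112 + 1094.40 = 1206.40.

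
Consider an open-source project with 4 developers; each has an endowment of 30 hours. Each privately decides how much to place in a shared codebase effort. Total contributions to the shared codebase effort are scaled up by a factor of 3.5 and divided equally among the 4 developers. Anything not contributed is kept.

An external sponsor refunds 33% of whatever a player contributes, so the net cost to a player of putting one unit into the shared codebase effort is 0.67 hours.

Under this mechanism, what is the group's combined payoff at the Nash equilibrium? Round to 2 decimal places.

459.60 hours

The effective private return per unit is now (3.5/4) / 0.67 = 1.3060 > 1, so every player's dominant strategy flips to full contribution.
So the Nash equilibrium is full contribution by all 4; the group earns 4 × (30 × 0.33 + 3.5 × 30) = 459.60.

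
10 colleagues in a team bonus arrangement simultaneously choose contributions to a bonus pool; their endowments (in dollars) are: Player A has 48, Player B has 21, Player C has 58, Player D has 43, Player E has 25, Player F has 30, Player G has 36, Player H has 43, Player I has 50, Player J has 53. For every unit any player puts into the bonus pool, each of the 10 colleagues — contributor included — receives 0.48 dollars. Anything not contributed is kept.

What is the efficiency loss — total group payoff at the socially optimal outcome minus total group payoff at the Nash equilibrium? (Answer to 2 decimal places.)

1546.60 dollars

The private return per contributed unit is 0.48 < 1 for everyone, so the Nash equilibrium is zero contribution and the group total is Σ E_j = 48 + 21 + 58 + 43 + 25 + 30 + 36 + 43 + 50 + 53 = 407.
Each contributed unit returns 4.800 to the group, so the social optimum is full contribution by everyone: group total = 4.800 × 407 = 1953.60.
Efficiency loss = (4.800 − 1) × 407 = 1546.60.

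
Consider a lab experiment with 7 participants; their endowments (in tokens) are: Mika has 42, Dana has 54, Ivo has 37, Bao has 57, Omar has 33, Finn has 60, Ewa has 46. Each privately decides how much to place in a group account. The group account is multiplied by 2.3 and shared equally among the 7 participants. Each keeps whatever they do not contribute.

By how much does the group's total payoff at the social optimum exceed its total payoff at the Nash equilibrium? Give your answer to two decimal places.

The private return per contributed unit is 2.3/7 = 0.3286 < 1 for every player regardless of endowment, so the Nash equilibrium is zero contribution and the group total is Σ E_j = 42 + 54 + 37 + 57 + 33 + 60 + 46 = 329.
Each contributed unit returns 2.300 to the group, so the social optimum is full contribution by everyone: group total = 2.300 × 329 = 756.70.
Efficiency loss = (2.300 − 1) × 329 = 427.70.

427.70 tokens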